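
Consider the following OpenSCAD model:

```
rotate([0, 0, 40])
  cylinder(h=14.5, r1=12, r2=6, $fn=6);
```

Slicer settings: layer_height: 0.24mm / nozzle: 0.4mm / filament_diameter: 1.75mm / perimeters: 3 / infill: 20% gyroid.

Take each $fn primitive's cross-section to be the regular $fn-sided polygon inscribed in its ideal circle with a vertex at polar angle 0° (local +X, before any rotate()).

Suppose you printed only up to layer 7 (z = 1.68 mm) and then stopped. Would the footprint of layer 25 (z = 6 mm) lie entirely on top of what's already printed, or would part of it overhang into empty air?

Compare the two slices. At z = 1.68: the cone contributes a regular 6-gon of circumradius 11.305 (interpolated between r1=12 and r2=6 at t=0.116) (area = (6/2)·11.305²·sin(360°/6) = 332.03 mm²); (rotated 40° about Z; rotation is an isometry so areas/perimeters/island counts are preserved). At z = 6: the cone (r1=12→r2=6) has section circumradius 9.517 here — a regular 6-gon (area = (6/2)·9.517²·sin(360°/6) = 235.33 mm²); (rotated 40° about Z; rotation is an isometry so areas/perimeters/island counts are preserved). Checking containment: the cross-section at z = 6 is a subset of the cross-section at z = 1.68.

entirely on top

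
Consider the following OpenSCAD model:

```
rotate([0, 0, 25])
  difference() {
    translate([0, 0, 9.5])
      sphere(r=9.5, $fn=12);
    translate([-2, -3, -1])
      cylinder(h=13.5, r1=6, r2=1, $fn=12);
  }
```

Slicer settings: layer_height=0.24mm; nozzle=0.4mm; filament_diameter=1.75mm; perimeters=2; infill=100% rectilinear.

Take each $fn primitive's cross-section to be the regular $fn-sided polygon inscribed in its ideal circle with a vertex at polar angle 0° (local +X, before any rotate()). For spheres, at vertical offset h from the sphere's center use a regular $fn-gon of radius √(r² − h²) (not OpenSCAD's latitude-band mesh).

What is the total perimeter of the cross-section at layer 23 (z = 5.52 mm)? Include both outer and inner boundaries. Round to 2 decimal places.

At z = 5.52 mm: the sphere: section is a regular 12-gon, circumradius = √(r²−h²) = √(9.5²−3.98²) = 8.626 (perimeter = 2·12·8.626·sin(180°/12) = 53.58 mm); the cone at (-2, -3) (r1=6→r2=1) has section circumradius 3.585 here — a regular 12-gon (perimeter = 2·12·3.585·sin(180°/12) = 22.27 mm); Subtracting the remaining from the first: starting from the r=9.5 sphere, the cone at (-2, -3) lies wholly inside it (removes its full 38.56 mm² and its 22.27 mm outline becomes a hole wall) — boundary (outer + 1 inner loop) = 75.85 mm; (rotated 25° about Z; rotation is an isometry so areas/perimeters/island counts are preserved). Overall, the cross-section is one region with 1 hole. Total boundary length (outer + inner) = 75.85 mm.

75.85 mm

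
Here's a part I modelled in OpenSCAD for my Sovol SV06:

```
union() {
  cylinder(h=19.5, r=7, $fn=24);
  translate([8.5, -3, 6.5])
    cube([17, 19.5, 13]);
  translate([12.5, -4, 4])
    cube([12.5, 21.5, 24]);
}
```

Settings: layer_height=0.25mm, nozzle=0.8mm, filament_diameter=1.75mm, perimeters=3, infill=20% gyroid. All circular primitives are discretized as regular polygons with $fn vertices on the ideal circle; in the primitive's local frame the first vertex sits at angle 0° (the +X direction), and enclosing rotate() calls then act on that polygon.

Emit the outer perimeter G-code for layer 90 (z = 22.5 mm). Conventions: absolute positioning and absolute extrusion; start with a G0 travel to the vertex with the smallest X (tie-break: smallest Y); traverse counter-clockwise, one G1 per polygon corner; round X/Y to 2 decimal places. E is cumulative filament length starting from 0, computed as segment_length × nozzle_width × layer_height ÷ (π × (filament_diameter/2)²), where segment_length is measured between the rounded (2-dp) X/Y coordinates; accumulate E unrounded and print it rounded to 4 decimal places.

G0 X12.50 Y-4.00 Z22.50
G1 X25.00 Y-4.00 E1.0394
G1 X25.00 Y17.50 E2.8271
G1 X12.50 Y17.50 E3.8665
G1 X12.50 Y-4.00 E5.6542

At z = 22.5 mm: the cylinder does not reach this height (z outside [0, 19.5]); the cube at (8.5, -3) is absent (z outside [6.5, 19.5]); the 12.5×21.5 cube at (12.5, -4) contributes its full rectangle; Taking the union: only the 12.5×21.5 cube at (12.5, -4) is present, so the union is just that shape — 1 connected region. The outline is a single polygon with 4 vertices. Extrusion per mm of travel: 0.8 × 0.25 / (π × 0.875²) = 0.083150. Accumulating E over each segment gives final E = 5.6542.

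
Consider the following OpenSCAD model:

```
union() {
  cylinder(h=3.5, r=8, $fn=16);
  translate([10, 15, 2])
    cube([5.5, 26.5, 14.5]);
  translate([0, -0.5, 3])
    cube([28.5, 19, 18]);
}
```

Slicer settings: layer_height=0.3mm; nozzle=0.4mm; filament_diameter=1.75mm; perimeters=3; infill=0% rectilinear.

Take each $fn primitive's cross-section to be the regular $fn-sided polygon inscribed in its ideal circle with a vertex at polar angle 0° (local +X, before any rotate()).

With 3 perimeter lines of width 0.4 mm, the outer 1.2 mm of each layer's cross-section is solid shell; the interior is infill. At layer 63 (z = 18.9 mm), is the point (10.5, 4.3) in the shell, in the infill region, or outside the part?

infill

At z = 18.9 mm: the cylinder does not reach this height (z outside [0, 3.5]); the cube at (10, 15) does not reach this height (z outside [2, 16.5]); the cube at (0, -0.5) is present — its section is the full 28.5×19 rectangle; Taking the union: only the 28.5×19 cube at (0, -0.5) is present, so the union is just that shape — 1 connected region. Overall, the cross-section is a single solid region. The nearest boundary edge runs (0.00, -0.50)→(28.50, -0.50); distance from the point to it = 4.80 mm. The point is inside the cross-section and 4.80 mm from the nearest boundary — more than the 1.2 mm shell width (3 × 0.4), so it's in the infill interior.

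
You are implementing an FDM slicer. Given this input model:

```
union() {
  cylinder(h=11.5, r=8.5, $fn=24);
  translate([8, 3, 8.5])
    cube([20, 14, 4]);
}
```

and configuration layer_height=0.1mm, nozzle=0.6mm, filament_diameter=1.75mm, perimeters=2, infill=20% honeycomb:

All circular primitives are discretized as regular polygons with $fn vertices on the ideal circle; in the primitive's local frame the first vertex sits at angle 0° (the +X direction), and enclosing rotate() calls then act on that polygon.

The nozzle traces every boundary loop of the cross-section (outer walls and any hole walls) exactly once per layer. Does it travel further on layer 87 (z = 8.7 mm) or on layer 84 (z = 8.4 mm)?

Layer 87 (z = 8.7): the r=8.5 cylinder gives a regular 24-gon of circumradius 8.5 (constant along its height) (perimeter = 2·24·8.500·sin(180°/24) = 53.25 mm); the cube at (8, 3) is present — its section is the full 20×14 rectangle (perimeter 68.00 mm); Taking the union: the 2 present regions are separate (no shared area or edge), so areas and boundary lengths simply add and each stays a separate island — boundary = 121.25 mm. So its perimeter = 121.25 mm. Layer 84 (z = 8.4): the r=8.5 cylinder contributes a regular 24-gon of circumradius 8.5 (perimeter = 2·24·8.500·sin(180°/24) = 53.25 mm); the cube at (8, 3) is not intersected at this z (z outside [8.5, 12.5]); Merging all regions: only the r=8.5 cylinder is present, so the union is just that shape — boundary = 53.25 mm. So its perimeter = 53.25 mm. Layer 87 is larger (121.25 vs 53.25 mm).

layer 87 (z = 8.7 mm)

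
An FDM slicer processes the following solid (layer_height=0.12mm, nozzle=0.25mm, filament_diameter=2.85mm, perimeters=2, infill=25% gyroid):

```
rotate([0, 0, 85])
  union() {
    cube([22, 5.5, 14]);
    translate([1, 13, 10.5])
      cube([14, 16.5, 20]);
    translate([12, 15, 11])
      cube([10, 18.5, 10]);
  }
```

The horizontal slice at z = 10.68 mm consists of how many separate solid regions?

At z = 10.68 mm: the cube (footprint 22×5.5) is included at this height; the 14×16.5 cube at (1, 13) contributes its full rectangle; the cube at (12, 15) is not intersected at this z (z outside [11, 21]); Combining (union): the 2 present regions are separate (no shared area or edge), so areas and boundary lengths simply add and each stays a separate island — 2 connected regions; (whole slice rotated 85° about Z — lengths, areas and connectivity unchanged). The result has 2 disconnected regions.

2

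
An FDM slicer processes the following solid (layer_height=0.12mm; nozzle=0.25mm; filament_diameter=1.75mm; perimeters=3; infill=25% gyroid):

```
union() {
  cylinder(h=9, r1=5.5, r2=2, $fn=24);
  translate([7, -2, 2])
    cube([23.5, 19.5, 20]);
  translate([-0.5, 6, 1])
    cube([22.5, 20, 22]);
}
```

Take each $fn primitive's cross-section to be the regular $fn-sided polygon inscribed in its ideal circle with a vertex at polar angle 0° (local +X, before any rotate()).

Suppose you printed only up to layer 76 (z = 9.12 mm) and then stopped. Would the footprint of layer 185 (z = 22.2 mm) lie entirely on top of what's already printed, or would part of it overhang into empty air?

entirely on top

Compare the two slices. At z = 9.12: the cone is not intersected at this z (z outside [0, 9]); the 23.5×19.5 cube at (7, -2) contributes its full rectangle (area 458.25 mm²); the cube at (-0.5, 6) (footprint 22.5×20) is included at this height (area 450.00 mm²); Merging all regions: the regions partially overlap — summed areas 908.25 mm² minus the doubly-counted overlap 172.50 mm² gives 735.75 mm² — area = 735.75 mm². At z = 22.2: the cone is absent (z outside [0, 9]); the cube at (7, -2) is absent (z outside [2, 22]); the cube at (-0.5, 6) (footprint 22.5×20) is included at this height (area 450.00 mm²); Merging all regions: only the 22.5×20 cube at (-0.5, 6) is present, so the union is just that shape — area = 450.00 mm². Checking containment: the cross-section at z = 22.2 is a subset of the cross-section at z = 9.12.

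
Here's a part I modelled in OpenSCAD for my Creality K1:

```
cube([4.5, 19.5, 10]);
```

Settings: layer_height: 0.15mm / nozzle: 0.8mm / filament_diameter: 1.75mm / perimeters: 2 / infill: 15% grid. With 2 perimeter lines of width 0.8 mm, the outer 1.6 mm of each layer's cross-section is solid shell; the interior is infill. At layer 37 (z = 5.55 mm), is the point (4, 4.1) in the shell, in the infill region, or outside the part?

shell

At z = 5.55 mm: the 4.5×19.5 cube contributes its full rectangle. Overall, the cross-section is a single solid region. The nearest boundary edge runs (4.50, 0.00)→(4.50, 19.50); distance from the point to it = 0.50 mm. The point is inside the cross-section, 0.50 mm from the nearest boundary — within the 1.6 mm shell band (2 × 0.8).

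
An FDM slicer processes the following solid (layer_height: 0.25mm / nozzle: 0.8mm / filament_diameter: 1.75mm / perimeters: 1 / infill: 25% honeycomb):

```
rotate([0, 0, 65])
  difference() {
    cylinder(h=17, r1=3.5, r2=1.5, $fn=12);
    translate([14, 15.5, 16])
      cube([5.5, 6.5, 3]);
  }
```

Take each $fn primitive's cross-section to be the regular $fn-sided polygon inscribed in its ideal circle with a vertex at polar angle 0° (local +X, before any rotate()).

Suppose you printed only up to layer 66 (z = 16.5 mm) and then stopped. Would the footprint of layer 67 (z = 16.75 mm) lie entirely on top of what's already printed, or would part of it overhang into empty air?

entirely on top

Compare the two slices. At z = 16.5: the cone (r1=3.5→r2=1.5) has section circumradius 1.559 here — a regular 12-gon (area = (12/2)·1.559²·sin(360°/12) = 7.29 mm²); the cube at (14, 15.5) is present — its section is the full 5.5×6.5 rectangle (area 35.75 mm²); After the difference (first − rest): starting from the cone (7.29 mm²), the 5.5×6.5 cube at (14, 15.5) misses the remaining region (no effect) — area = 7.29 mm²; (whole slice rotated 65° about Z — lengths, areas and connectivity unchanged). At z = 16.75: the cone (r1=3.5→r2=1.5) has section circumradius 1.529 here — a regular 12-gon (area = (12/2)·1.529²·sin(360°/12) = 7.02 mm²); the cube at (14, 15.5) (footprint 5.5×6.5) is included at this height (area 35.75 mm²); Subtracting the remaining from the first: starting from the cone (7.02 mm²), the 5.5×6.5 cube at (14, 15.5) misses the remaining region (no effect) — area = 7.02 mm²; (whole slice rotated 65° about Z — lengths, areas and connectivity unchanged). Checking containment: the cross-section at z = 16.75 is a subset of the cross-section at z = 16.5.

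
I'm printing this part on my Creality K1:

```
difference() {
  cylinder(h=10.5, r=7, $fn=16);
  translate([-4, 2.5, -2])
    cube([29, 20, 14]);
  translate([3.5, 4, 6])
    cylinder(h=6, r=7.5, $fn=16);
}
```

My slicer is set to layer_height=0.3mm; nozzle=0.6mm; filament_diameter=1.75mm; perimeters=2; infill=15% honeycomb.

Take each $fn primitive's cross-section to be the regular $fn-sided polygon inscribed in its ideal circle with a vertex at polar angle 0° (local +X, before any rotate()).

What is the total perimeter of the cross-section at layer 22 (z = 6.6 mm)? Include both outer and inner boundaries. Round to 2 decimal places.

41.81 mm

At z = 6.6 mm: the cylinder: section is a regular 16-gon, circumradius r=7 (perimeter = 2·16·7.000·sin(180°/16) = 43.70 mm); the cube at (-4, 2.5) (footprint 29×20) is included at this height (perimeter 98.00 mm); the r=7.5 cylinder at (3.5, 4) gives a regular 16-gon of circumradius 7.5 (constant along its height) (perimeter = 2·16·7.500·sin(180°/16) = 46.82 mm); After the difference (first − rest): starting from the r=7 cylinder, the 29×20 cube at (-4, 2.5) partially overlaps it — only the 36.62 mm² overlap (of its 580.00 mm²) is removed, clipping the outline; the r=7.5 cylinder at (3.5, 4) partially overlaps it — only the 50.36 mm² overlap (of its 172.21 mm²) is removed, clipping the outline — boundary = 41.81 mm. Overall, the cross-section is a single solid region. Total boundary length (outer) = 41.81 mm.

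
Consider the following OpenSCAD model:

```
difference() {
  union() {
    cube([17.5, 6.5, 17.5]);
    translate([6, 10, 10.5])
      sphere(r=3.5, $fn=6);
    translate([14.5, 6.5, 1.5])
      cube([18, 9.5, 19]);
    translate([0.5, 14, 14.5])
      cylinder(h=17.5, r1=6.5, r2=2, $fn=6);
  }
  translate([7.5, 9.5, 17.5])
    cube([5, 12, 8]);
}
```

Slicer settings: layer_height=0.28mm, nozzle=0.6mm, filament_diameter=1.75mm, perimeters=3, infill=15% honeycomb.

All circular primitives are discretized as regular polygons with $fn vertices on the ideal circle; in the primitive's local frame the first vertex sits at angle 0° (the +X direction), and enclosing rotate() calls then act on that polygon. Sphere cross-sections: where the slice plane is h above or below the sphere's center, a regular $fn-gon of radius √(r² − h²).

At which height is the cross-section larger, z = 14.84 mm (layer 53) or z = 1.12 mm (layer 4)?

layer 53 (z = 14.84 mm)

Layer 53 (z = 14.84): the cube (footprint 17.5×6.5) is included at this height (area 113.75 mm²); the sphere at (6, 10) is not intersected at this z (|z−center|=4.340 > r=3.5); the cube at (14.5, 6.5) (footprint 18×9.5) is included at this height (area 171.00 mm²); the cone at (0.5, 14): at t=0.019 of its height the radius interpolates to r₁+(r₂−r₁)t = 6.413, giving a regular 6-gon of that circumradius (area = (6/2)·6.413²·sin(360°/6) = 106.84 mm²); Combining (union): the 3 present regions share edge segments without overlapping in area, so areas simply add but the touching pieces fuse into one outline (the shared edge portions become interior and drop out of the boundary) — area = 391.59 mm²; the cube at (7.5, 9.5) does not reach this height (z outside [17.5, 25.5]); After the difference (first − rest): none of the subtracted shapes is present at this height, so that combined region is unchanged — area = 391.59 mm². So its area = 391.59 mm². Layer 4 (z = 1.12): the 17.5×6.5 cube contributes its full rectangle (area 113.75 mm²); the sphere at (6, 10) is not intersected at this z (|z−center|=9.380 > r=3.5); the cube at (14.5, 6.5) is not intersected at this z (z outside [1.5, 20.5]); the cone at (0.5, 14) is absent (z outside [14.5, 32]); Merging all regions: only the 17.5×6.5 cube is present, so the union is just that shape — area = 113.75 mm²; the cube at (7.5, 9.5) does not reach this height (z outside [17.5, 25.5]); Subtracting the remaining from the first: none of the subtracted shapes is present at this height, so the result so far is unchanged — area = 113.75 mm². So its area = 113.75 mm². Layer 53 is larger (391.59 vs 113.75 mm²).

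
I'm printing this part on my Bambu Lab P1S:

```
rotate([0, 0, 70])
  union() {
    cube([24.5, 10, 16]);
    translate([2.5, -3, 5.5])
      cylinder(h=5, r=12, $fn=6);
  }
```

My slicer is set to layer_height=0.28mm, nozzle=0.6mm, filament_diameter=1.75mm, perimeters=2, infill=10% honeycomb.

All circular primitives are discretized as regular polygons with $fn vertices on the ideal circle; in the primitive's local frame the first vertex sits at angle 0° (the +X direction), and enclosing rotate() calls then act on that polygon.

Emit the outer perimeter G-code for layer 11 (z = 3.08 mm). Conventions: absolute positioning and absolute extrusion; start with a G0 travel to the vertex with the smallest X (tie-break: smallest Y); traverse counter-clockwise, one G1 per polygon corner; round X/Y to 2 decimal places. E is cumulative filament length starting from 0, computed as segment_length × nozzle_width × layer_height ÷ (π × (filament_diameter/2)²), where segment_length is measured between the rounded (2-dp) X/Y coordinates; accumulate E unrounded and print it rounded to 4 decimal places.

At z = 3.08 mm: the cube (footprint 24.5×10) is included at this height; the cylinder at (2.5, -3) does not reach this height (z outside [5.5, 10.5]); Taking the union: only the 24.5×10 cube is present, so the union is just that shape — 1 connected region; (whole slice rotated 70° about Z — lengths, areas and connectivity unchanged). The outline is a single polygon with 4 vertices. Extrusion per mm of travel: 0.6 × 0.28 / (π × 0.875²) = 0.069846. Accumulating E over each segment gives final E = 4.8195.

G0 X-9.40 Y3.42 Z3.08
G1 X0.00 Y0.00 E0.6987
G1 X8.38 Y23.02 E2.4097
G1 X-1.02 Y26.44 E3.1084
G1 X-9.40 Y3.42 E4.8195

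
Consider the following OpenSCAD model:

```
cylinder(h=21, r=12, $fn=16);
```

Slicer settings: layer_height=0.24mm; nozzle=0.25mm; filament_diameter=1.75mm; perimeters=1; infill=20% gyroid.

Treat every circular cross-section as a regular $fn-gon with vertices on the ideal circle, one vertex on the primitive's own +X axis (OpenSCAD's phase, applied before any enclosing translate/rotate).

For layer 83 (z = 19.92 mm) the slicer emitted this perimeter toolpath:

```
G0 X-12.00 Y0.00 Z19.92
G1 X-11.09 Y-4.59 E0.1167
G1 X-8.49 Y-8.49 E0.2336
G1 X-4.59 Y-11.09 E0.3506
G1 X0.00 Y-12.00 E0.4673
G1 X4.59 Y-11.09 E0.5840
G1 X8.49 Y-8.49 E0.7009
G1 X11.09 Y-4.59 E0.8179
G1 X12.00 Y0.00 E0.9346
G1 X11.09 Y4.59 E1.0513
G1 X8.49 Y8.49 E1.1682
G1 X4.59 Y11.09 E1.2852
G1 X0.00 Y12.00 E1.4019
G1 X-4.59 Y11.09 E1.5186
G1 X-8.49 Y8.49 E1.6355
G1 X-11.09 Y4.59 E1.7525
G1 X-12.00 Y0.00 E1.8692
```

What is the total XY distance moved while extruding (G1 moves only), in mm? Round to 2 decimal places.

Sum the Euclidean lengths of each G1 segment: total = 74.93 mm.

74.93 mm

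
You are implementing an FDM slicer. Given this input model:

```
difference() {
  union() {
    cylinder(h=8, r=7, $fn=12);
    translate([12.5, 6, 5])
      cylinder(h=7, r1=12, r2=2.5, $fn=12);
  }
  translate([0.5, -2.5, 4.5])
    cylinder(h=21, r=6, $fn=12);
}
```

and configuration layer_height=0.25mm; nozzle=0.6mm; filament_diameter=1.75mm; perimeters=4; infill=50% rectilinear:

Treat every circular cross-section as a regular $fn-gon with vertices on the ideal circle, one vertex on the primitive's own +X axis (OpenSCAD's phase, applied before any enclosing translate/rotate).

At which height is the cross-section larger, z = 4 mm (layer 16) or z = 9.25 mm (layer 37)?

Layer 16 (z = 4): the r=7 cylinder gives a regular 12-gon of circumradius 7 (constant along its height) (area = (12/2)·7.000²·sin(360°/12) = 147.00 mm²); the cone at (12.5, 6) is absent (z outside [5, 12]); Combining (union): only the r=7 cylinder is present, so the union is just that shape — area = 147.00 mm²; the cylinder at (0.5, -2.5) is not intersected at this z (z outside [4.5, 25.5]); After the difference (first − rest): none of the subtracted shapes is present at this height, so that combined region is unchanged — area = 147.00 mm². So its area = 147.00 mm². Layer 37 (z = 9.25): the cylinder is absent (z outside [0, 8]); the cone at (12.5, 6) (r1=12→r2=2.5) has section circumradius 6.232 here — a regular 12-gon (area = (12/2)·6.232²·sin(360°/12) = 116.52 mm²); Combining (union): only the cone at (12.5, 6) is present, so the union is just that shape — area = 116.52 mm²; the r=6 cylinder at (0.5, -2.5) gives a regular 12-gon of circumradius 6 (constant along its height) (area = (12/2)·6.000²·sin(360°/12) = 108.00 mm²); After the difference (first − rest): starting from the result so far (116.52 mm²), the r=6 cylinder at (0.5, -2.5) misses the remaining region (no effect) — area = 116.52 mm². So its area = 116.52 mm². Layer 16 is larger (147.00 vs 116.52 mm²).

layer 16 (z = 4 mm)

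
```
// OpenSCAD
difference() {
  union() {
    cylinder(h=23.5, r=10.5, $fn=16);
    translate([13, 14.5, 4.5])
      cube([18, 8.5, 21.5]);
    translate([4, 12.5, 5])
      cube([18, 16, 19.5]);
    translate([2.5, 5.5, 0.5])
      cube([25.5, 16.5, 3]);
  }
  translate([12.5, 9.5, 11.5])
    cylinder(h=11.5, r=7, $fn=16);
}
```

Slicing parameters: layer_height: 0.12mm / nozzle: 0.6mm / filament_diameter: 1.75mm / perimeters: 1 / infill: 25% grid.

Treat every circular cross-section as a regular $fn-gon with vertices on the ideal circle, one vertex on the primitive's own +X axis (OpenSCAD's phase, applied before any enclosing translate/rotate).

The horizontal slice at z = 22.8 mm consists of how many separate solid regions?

At z = 22.8 mm: the cylinder: section is a regular 16-gon, circumradius r=10.5; the cube at (13, 14.5) (footprint 18×8.5) is included at this height; the cube at (4, 12.5) (footprint 18×16) is included at this height; the cube at (2.5, 5.5) is not intersected at this z (z outside [0.5, 3.5]); Taking the union: the regions partially overlap (shared area 76.50 mm²), so overlapping operands fuse into one piece — 2 connected regions; the r=7 cylinder at (12.5, 9.5) contributes a regular 16-gon of circumradius 7; After the difference (first − rest): starting from the result so far, the r=7 cylinder at (12.5, 9.5) partially overlaps it — only the 42.34 mm² overlap (of its 150.01 mm²) is removed, clipping the outline — 2 connected regions. The result has 2 disconnected regions.

2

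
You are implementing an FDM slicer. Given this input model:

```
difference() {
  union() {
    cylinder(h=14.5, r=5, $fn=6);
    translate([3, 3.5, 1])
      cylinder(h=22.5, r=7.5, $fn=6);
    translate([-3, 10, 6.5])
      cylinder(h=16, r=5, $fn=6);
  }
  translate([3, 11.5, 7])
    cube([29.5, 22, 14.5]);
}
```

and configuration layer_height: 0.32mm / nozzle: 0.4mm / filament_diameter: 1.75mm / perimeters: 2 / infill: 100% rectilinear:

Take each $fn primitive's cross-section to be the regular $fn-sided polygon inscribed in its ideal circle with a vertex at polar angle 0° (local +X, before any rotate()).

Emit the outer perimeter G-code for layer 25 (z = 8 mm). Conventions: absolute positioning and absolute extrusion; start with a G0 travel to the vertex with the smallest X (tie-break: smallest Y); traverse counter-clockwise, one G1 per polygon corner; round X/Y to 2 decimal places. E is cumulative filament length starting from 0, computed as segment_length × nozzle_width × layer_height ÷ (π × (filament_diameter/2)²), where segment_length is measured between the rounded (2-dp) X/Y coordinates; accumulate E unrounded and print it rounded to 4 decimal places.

G0 X-8.00 Y10.00 Z8.00
G1 X-5.50 Y5.67 E0.2661
G1 X-3.25 Y5.67 E0.3858
G1 X-4.50 Y3.50 E0.5191
G1 X-3.74 Y2.18 E0.6001
G1 X-5.00 Y0.00 E0.7341
G1 X-2.50 Y-4.33 E1.0002
G1 X2.50 Y-4.33 E1.2663
G1 X3.27 Y-3.00 E1.3481
G1 X6.75 Y-3.00 E1.5333
G1 X10.50 Y3.50 E1.9326
G1 X6.75 Y10.00 E2.3320
G1 X2.00 Y10.00 E2.5847
G1 X-0.50 Y14.33 E2.8508
G1 X-5.50 Y14.33 E3.1169
G1 X-8.00 Y10.00 E3.3830

At z = 8 mm: the r=5 cylinder contributes a regular 6-gon of circumradius 5; the cylinder at (3, 3.5): section is a regular 6-gon, circumradius r=7.5; the r=5 cylinder at (-3, 10) contributes a regular 6-gon of circumradius 5; Merging all regions: the regions partially overlap (shared area 58.83 mm²), so overlapping operands fuse into one piece — 1 connected region; the 29.5×22 cube at (3, 11.5) contributes its full rectangle; Taking the first minus the rest: starting from the result so far, the 29.5×22 cube at (3, 11.5) misses the remaining region (no effect) — 1 connected region. The outline is a single polygon with 15 vertices. Extrusion per mm of travel: 0.4 × 0.32 / (π × 0.875²) = 0.053216. Accumulating E over each segment gives final E = 3.3830.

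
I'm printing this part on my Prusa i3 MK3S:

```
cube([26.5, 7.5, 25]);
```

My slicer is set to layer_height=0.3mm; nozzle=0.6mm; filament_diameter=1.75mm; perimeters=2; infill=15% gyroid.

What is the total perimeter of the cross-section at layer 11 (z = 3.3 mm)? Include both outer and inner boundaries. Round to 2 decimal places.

At z = 3.3 mm: the 26.5×7.5 cube contributes its full rectangle (perimeter 68.00 mm). Overall, the cross-section is a single solid region. Total boundary length (outer) = 68.00 mm.

68.00 mm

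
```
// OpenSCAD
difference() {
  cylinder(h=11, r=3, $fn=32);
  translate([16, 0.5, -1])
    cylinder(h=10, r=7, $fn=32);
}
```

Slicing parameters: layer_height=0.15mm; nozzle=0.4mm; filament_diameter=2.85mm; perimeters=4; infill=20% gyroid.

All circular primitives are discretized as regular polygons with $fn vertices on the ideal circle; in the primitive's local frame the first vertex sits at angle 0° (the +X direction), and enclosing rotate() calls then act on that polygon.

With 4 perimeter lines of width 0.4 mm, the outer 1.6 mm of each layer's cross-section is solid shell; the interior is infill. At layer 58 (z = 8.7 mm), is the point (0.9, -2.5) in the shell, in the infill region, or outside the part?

shell

At z = 8.7 mm: the cylinder: section is a regular 32-gon, circumradius r=3; the r=7 cylinder at (16, 0.5) gives a regular 32-gon of circumradius 7 (constant along its height); Taking the first minus the rest: starting from the r=3 cylinder, the r=7 cylinder at (16, 0.5) misses the remaining region (no effect) — 1 connected region. Overall, the cross-section is a single solid region. The nearest boundary edge runs (1.15, -2.77)→(0.59, -2.94); distance from the point to it = 0.33 mm. The point is inside the cross-section, 0.33 mm from the nearest boundary — within the 1.6 mm shell band (4 × 0.4).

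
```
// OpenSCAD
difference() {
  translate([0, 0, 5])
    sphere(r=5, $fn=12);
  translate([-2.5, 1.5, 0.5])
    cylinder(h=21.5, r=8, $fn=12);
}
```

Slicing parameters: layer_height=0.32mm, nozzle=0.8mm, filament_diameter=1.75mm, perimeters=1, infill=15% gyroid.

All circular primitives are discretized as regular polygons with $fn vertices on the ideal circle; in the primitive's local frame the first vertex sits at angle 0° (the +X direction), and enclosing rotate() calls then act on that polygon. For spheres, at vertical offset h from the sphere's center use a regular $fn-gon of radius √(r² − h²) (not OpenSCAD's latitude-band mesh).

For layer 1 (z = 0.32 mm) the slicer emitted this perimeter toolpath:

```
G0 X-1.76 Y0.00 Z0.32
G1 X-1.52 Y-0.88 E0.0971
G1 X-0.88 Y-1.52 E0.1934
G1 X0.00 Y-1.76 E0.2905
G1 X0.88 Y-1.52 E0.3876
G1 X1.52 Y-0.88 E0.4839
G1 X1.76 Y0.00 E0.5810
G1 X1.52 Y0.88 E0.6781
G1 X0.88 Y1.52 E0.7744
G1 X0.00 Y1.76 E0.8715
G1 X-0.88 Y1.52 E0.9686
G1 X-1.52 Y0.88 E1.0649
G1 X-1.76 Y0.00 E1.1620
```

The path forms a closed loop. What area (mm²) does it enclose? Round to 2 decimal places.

Apply the shoelace formula to the sequence of (X, Y) vertices; enclosed area = 9.27 mm².

9.27 mm²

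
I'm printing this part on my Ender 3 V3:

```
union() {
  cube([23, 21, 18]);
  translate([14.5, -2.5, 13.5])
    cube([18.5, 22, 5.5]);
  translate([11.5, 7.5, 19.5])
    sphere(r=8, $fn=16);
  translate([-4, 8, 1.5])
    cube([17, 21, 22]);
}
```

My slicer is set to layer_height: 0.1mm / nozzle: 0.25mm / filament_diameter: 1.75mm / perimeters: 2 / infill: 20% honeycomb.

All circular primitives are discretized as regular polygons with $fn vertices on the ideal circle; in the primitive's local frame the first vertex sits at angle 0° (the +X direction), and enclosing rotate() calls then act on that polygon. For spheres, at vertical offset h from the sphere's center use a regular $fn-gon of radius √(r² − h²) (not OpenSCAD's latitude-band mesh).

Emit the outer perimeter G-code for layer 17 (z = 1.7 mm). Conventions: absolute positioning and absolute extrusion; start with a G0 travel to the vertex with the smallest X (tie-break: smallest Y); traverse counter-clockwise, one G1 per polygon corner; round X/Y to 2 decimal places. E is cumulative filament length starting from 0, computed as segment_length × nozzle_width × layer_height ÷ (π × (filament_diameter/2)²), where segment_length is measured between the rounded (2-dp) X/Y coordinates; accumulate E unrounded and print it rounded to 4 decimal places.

G0 X-4.00 Y8.00 Z1.70
G1 X0.00 Y8.00 E0.0416
G1 X0.00 Y0.00 E0.1247
G1 X23.00 Y0.00 E0.3638
G1 X23.00 Y21.00 E0.5821
G1 X13.00 Y21.00 E0.6860
G1 X13.00 Y29.00 E0.7691
G1 X-4.00 Y29.00 E0.9458
G1 X-4.00 Y8.00 E1.1641

At z = 1.7 mm: the cube (footprint 23×21) is included at this height; the cube at (14.5, -2.5) does not reach this height (z outside [13.5, 19]); the sphere at (11.5, 7.5) is not intersected at this z (|z−center|=17.800 > r=8); the 17×21 cube at (-4, 8) contributes its full rectangle; Merging all regions: the regions partially overlap (shared area 169.00 mm²), so overlapping operands fuse into one piece — 1 connected region. The outline is a single polygon with 8 vertices. Extrusion per mm of travel: 0.25 × 0.1 / (π × 0.875²) = 0.010394. Accumulating E over each segment gives final E = 1.1641.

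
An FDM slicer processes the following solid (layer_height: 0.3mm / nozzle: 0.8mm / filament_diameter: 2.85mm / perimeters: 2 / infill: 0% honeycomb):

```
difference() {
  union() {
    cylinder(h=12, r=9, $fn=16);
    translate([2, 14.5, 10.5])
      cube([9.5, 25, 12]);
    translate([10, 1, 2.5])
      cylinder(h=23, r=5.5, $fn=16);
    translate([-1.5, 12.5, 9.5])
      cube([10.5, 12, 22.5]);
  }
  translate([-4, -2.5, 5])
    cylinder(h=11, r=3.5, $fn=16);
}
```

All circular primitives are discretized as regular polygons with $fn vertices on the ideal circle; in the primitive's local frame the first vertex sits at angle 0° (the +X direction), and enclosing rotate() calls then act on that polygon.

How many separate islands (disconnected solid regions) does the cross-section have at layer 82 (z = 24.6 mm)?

At z = 24.6 mm: the cylinder is absent (z outside [0, 12]); the cube at (2, 14.5) does not reach this height (z outside [10.5, 22.5]); the r=5.5 cylinder at (10, 1) gives a regular 16-gon of circumradius 5.5 (constant along its height); the cube at (-1.5, 12.5) is present — its section is the full 10.5×12 rectangle; Combining (union): the 2 present regions are separate (no shared area or edge), so areas and boundary lengths simply add and each stays a separate island — 2 connected regions; the cylinder at (-4, -2.5) is absent (z outside [5, 16]); After the difference (first − rest): none of the subtracted shapes is present at this height, so the result so far is unchanged — 2 connected regions. Overall, the cross-section has 2 separate islands. Island count = 2.

2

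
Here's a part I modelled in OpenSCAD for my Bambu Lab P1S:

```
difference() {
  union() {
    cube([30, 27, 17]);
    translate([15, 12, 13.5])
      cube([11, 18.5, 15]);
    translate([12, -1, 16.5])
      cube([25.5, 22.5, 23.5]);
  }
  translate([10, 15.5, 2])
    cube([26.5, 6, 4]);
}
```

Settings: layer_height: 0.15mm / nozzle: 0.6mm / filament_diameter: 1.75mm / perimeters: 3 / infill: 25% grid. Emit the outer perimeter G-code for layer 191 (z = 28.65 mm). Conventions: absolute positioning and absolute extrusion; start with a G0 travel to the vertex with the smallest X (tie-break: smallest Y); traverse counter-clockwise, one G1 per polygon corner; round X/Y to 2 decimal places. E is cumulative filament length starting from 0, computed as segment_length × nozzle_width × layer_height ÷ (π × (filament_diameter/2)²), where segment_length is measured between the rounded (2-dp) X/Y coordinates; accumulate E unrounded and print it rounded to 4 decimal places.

G0 X12.00 Y-1.00 Z28.65
G1 X37.50 Y-1.00 E0.9542
G1 X37.50 Y21.50 E1.7960
G1 X12.00 Y21.50 E2.7502
G1 X12.00 Y-1.00 E3.5921

At z = 28.65 mm: the cube is absent (z outside [0, 17]); the cube at (15, 12) does not reach this height (z outside [13.5, 28.5]); the 25.5×22.5 cube at (12, -1) contributes its full rectangle; Merging all regions: only the 25.5×22.5 cube at (12, -1) is present, so the union is just that shape — 1 connected region; the cube at (10, 15.5) does not reach this height (z outside [2, 6]); Taking the first minus the rest: none of the subtracted shapes is present at this height, so that combined region is unchanged — 1 connected region. The outline is a single polygon with 4 vertices. Extrusion per mm of travel: 0.6 × 0.15 / (π × 0.875²) = 0.037418. Accumulating E over each segment gives final E = 3.5921.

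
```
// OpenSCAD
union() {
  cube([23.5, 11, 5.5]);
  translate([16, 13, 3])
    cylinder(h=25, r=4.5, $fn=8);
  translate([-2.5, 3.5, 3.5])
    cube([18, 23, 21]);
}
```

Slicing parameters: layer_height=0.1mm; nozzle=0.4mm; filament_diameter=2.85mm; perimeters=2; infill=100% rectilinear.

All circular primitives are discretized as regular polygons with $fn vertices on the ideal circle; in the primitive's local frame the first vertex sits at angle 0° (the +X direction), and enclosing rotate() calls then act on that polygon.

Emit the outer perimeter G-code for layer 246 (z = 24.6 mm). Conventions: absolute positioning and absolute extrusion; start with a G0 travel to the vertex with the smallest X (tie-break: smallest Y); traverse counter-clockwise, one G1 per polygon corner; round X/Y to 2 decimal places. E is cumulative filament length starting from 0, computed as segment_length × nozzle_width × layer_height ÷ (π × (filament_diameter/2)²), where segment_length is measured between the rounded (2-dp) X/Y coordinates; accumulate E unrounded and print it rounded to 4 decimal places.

At z = 24.6 mm: the cube is not intersected at this z (z outside [0, 5.5]); the r=4.5 cylinder at (16, 13) gives a regular 8-gon of circumradius 4.5 (constant along its height); the cube at (-2.5, 3.5) does not reach this height (z outside [3.5, 24.5]); Merging all regions: only the r=4.5 cylinder at (16, 13) is present, so the union is just that shape — 1 connected region. The outline is a single polygon with 8 vertices. Extrusion per mm of travel: 0.4 × 0.1 / (π × 1.425²) = 0.006270. Accumulating E over each segment gives final E = 0.1727.

G0 X11.50 Y13.00 Z24.60
G1 X12.82 Y9.82 E0.0216
G1 X16.00 Y8.50 E0.0432
G1 X19.18 Y9.82 E0.0648
G1 X20.50 Y13.00 E0.0864
G1 X19.18 Y16.18 E0.1079
G1 X16.00 Y17.50 E0.1295
G1 X12.82 Y16.18 E0.1511
G1 X11.50 Y13.00 E0.1727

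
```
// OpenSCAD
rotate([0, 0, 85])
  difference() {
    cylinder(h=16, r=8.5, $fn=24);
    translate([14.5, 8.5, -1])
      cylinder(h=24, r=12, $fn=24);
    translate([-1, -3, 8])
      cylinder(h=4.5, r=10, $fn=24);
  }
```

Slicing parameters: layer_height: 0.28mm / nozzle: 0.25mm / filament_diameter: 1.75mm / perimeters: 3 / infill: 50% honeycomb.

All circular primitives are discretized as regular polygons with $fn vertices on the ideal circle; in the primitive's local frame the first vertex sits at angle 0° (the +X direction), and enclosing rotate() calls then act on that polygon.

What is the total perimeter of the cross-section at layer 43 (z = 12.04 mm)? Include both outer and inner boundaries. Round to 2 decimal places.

At z = 12.04 mm: the r=8.5 cylinder contributes a regular 24-gon of circumradius 8.5 (perimeter = 2·24·8.500·sin(180°/24) = 53.25 mm); the r=12 cylinder at (14.5, 8.5) gives a regular 24-gon of circumradius 12 (constant along its height) (perimeter = 2·24·12.000·sin(180°/24) = 75.18 mm); the r=10 cylinder at (-1, -3) contributes a regular 24-gon of circumradius 10 (perimeter = 2·24·10.000·sin(180°/24) = 62.65 mm); Subtracting the remaining from the first: starting from the r=8.5 cylinder, the r=12 cylinder at (14.5, 8.5) partially overlaps it — only the 27.43 mm² overlap (of its 447.24 mm²) is removed, clipping the outline; the r=10 cylinder at (-1, -3) partially overlaps it — only the 185.74 mm² overlap (of its 310.58 mm²) is removed, clipping the outline — boundary = 22.29 mm; (whole slice rotated 85° about Z — lengths, areas and connectivity unchanged). Overall, the cross-section is a single solid region. Total boundary length (outer) = 22.29 mm.

22.29 mm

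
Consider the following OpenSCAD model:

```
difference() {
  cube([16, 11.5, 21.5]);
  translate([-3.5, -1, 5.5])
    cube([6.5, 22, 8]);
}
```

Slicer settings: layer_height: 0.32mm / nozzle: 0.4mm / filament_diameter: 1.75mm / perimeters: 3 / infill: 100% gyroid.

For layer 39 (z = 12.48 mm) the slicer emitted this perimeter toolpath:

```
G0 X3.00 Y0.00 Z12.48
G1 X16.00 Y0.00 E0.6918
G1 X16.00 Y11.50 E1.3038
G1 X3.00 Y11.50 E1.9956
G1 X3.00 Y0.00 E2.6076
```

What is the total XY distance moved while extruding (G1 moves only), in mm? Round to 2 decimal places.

49.00 mm

Sum the Euclidean lengths of each G1 segment: total = 49.00 mm.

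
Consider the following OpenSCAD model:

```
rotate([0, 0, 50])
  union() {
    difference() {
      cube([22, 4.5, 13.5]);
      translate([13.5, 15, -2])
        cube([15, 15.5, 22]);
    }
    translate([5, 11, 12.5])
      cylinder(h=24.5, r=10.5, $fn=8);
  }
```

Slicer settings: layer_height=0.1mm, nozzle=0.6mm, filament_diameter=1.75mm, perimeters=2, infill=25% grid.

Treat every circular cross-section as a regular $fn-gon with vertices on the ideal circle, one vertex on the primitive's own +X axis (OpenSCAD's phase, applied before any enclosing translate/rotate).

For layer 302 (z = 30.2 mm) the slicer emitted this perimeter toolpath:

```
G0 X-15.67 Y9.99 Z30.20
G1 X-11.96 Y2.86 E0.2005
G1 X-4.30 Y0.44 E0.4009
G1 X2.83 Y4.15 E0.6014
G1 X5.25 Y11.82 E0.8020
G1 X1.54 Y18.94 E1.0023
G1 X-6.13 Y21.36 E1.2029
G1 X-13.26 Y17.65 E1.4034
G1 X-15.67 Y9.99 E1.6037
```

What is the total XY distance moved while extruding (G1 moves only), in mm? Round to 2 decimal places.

64.29 mm

Sum the Euclidean lengths of each G1 segment: total = 64.29 mm.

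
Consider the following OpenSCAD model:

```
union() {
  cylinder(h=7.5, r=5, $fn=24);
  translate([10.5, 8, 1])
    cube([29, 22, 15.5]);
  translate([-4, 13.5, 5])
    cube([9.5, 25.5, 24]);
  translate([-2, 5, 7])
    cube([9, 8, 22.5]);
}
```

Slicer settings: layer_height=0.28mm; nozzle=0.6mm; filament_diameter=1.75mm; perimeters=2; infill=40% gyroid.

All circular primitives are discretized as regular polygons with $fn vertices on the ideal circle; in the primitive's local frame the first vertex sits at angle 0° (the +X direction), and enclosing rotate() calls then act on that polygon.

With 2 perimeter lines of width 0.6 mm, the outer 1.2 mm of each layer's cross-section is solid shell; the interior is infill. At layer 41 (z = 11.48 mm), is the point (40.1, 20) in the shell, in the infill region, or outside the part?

outside

At z = 11.48 mm: the cylinder is absent (z outside [0, 7.5]); the 29×22 cube at (10.5, 8) contributes its full rectangle; the cube at (-4, 13.5) is present — its section is the full 9.5×25.5 rectangle; the cube at (-2, 5) is present — its section is the full 9×8 rectangle; Taking the union: the 3 present regions are separate (no shared area or edge), so areas and boundary lengths simply add and each stays a separate island — 3 connected regions. Overall, the cross-section has 3 separate islands. The nearest boundary edge runs (39.50, 30.00)→(39.50, 8.00); distance from the point to it = 0.60 mm. The point is not inside any of the regions above, so it lies outside the cross-section (0.60 mm from the nearest boundary).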